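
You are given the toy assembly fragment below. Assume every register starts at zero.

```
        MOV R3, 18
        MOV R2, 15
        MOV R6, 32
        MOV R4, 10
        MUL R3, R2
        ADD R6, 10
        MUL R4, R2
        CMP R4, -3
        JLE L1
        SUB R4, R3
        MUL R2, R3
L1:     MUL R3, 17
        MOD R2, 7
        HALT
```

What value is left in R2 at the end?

R3=18
R2=15
R6=32
R4=10
R3=18*15=270
R6=32+10=42
R4=10*15=150
CMP R4, -3  (cmp 150,-3)
JLE L1: not taken
R4=150-270=-120
R2=15*270=4050
R3=270*17=4590
R2=4050%7=4
halt.

4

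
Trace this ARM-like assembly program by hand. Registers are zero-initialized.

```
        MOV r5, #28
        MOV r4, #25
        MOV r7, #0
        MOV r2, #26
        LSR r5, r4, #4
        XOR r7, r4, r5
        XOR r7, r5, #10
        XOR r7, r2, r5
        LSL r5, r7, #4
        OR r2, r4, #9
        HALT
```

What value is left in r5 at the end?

432

after MOV r5, #28: r5=28
after MOV r4, #25: r4=25
after MOV r7, #0: r7=0
after MOV r2, #26: r2=26
after LSR r5, r4, #4: r5=25>>4=1
after XOR r7, r4, r5: r7=25^1=24
after XOR r7, r5, #10: r7=1^10=11
after XOR r7, r2, r5: r7=26^1=27
after LSL r5, r7, #4: r5=27<<4=432
after OR r2, r4, #9: r2=25|9=25
halt.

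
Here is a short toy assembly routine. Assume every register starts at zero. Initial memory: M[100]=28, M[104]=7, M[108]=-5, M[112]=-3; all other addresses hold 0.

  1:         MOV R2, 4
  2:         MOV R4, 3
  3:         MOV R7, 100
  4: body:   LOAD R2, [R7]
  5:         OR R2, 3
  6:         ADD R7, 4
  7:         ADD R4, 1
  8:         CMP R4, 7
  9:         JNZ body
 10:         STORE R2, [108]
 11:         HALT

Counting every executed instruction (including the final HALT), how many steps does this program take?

29

MOV R2, 4 → R2=4
MOV R4, 3 → R4=3
MOV R7, 100 → R7=100
LOAD R2, [R7] → R2=M[100]=28
OR R2, 3 → R2=28|3=31
ADD R7, 4 → R7=100+4=104
ADD R4, 1 → R4=3+1=4
CMP R4, 7  (cmp 4,7)
JNZ body: taken
LOAD R2, [R7] → R2=M[104]=7
OR R2, 3 → R2=7|3=7
ADD R7, 4 → R7=104+4=108
ADD R4, 1 → R4=4+1=5
CMP R4, 7  (cmp 5,7)
JNZ body: taken
LOAD R2, [R7] → R2=M[108]=-5
OR R2, 3 → R2=(-5)|3=-5
ADD R7, 4 → R7=108+4=112
ADD R4, 1 → R4=5+1=6
CMP R4, 7  (cmp 6,7)
JNZ body: taken
LOAD R2, [R7] → R2=M[112]=-3
OR R2, 3 → R2=(-3)|3=-1
ADD R7, 4 → R7=112+4=116
ADD R4, 1 → R4=6+1=7
CMP R4, 7  (cmp 7,7)
JNZ body: not taken
STORE R2, [108] → M[108]=-1
halt.
Total executed instructions: 29.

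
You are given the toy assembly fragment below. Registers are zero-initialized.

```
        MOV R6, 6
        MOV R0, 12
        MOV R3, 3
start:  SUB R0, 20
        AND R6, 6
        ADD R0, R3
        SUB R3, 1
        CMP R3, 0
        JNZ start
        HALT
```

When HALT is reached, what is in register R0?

-42

MOV R6, 6 → R6=6
MOV R0, 12 → R0=12
MOV R3, 3 → R3=3
SUB R0, 20 → R0=12-20=-8
AND R6, 6 → R6=6&6=6
ADD R0, R3 → R0=(-8)+3=-5
SUB R3, 1 → R3=3-1=2
CMP R3, 0  (cmp 2,0)
JNZ start: taken
SUB R0, 20 → R0=(-5)-20=-25
AND R6, 6 → R6=6&6=6
ADD R0, R3 → R0=(-25)+2=-23
SUB R3, 1 → R3=2-1=1
CMP R3, 0  (cmp 1,0)
JNZ start: taken
SUB R0, 20 → R0=(-23)-20=-43
AND R6, 6 → R6=6&6=6
ADD R0, R3 → R0=(-43)+1=-42
SUB R3, 1 → R3=1-1=0
CMP R3, 0  (cmp 0,0)
JNZ start: not taken
halt.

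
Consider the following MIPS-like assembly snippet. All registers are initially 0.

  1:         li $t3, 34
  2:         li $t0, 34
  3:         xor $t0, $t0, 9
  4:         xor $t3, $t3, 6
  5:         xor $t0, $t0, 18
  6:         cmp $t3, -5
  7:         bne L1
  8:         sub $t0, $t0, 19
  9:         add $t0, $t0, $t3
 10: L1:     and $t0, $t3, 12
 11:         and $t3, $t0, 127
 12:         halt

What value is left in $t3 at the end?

4

li $t3, 34 → $t3=34
li $t0, 34 → $t0=34
xor $t0, $t0, 9 → $t0=34^9=43
xor $t3, $t3, 6 → $t3=34^6=36
xor $t0, $t0, 18 → $t0=43^18=57
cmp $t3, -5  (cmp 36,-5)
bne L1: taken
and $t0, $t3, 12 → $t0=36&12=4
and $t3, $t0, 127 → $t3=4&127=4
halt.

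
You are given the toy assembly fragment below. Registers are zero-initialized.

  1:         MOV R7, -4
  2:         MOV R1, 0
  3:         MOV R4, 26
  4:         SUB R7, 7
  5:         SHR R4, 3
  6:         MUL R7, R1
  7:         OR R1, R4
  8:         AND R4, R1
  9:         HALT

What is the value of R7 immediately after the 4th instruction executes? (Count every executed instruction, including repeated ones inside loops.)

R7=-4
R1=0
R4=26
R7=(-4)-7=-11
After step 4: R7 = -11.

-11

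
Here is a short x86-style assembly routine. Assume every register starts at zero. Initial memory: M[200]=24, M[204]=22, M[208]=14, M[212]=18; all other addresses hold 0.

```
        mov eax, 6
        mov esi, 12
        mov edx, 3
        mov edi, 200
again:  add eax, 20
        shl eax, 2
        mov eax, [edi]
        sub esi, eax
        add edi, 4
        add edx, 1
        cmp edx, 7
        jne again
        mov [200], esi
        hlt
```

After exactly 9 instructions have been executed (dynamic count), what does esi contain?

after mov eax, 6: eax=6
after mov esi, 12: esi=12
after mov edx, 3: edx=3
after mov edi, 200: edi=200
after add eax, 20: eax=6+20=26
after shl eax, 2: eax=26<<2=104
after mov eax, [edi]: eax=M[200]=24
after sub esi, eax: esi=12-24=-12
after add edi, 4: edi=200+4=204
After step 9: esi = -12.

-12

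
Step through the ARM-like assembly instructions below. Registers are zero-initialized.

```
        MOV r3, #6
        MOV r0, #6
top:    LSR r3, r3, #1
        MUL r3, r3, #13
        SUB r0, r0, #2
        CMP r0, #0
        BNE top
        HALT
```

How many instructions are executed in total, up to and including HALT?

18

r3=6
r0=6
r3=6>>1=3
r3=3*13=39
r0=6-2=4
CMP r0, #0  (cmp 4,0)
BNE top: taken
r3=39>>1=19
r3=19*13=247
r0=4-2=2
CMP r0, #0  (cmp 2,0)
BNE top: taken
r3=247>>1=123
r3=123*13=1599
r0=2-2=0
CMP r0, #0  (cmp 0,0)
BNE top: not taken
halt.
Total executed instructions: 18.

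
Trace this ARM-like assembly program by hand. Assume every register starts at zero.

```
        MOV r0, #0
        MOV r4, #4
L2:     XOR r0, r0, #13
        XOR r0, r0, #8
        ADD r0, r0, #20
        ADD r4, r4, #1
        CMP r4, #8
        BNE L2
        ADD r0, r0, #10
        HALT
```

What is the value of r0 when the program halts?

106

MOV r0, #0 → r0=0
MOV r4, #4 → r4=4
XOR r0, r0, #13 → r0=0^13=13
XOR r0, r0, #8 → r0=13^8=5
ADD r0, r0, #20 → r0=5+20=25
ADD r4, r4, #1 → r4=4+1=5
CMP r4, #8  (cmp 5,8)
BNE L2: taken
XOR r0, r0, #13 → r0=25^13=20
XOR r0, r0, #8 → r0=20^8=28
ADD r0, r0, #20 → r0=28+20=48
ADD r4, r4, #1 → r4=5+1=6
CMP r4, #8  (cmp 6,8)
BNE L2: taken
XOR r0, r0, #13 → r0=48^13=61
XOR r0, r0, #8 → r0=61^8=53
ADD r0, r0, #20 → r0=53+20=73
ADD r4, r4, #1 → r4=6+1=7
CMP r4, #8  (cmp 7,8)
BNE L2: taken
XOR r0, r0, #13 → r0=73^13=68
XOR r0, r0, #8 → r0=68^8=76
ADD r0, r0, #20 → r0=76+20=96
ADD r4, r4, #1 → r4=7+1=8
CMP r4, #8  (cmp 8,8)
BNE L2: not taken
ADD r0, r0, #10 → r0=96+10=106
halt.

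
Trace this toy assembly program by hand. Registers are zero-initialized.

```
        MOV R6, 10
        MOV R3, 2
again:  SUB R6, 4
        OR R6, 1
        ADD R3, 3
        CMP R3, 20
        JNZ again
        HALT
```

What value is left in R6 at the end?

R6=10
R3=2
R6=10-4=6
R6=6|1=7
R3=2+3=5
CMP R3, 20  (cmp 5,20)
JNZ again: taken
R6=7-4=3
R6=3|1=3
R3=5+3=8
CMP R3, 20  (cmp 8,20)
JNZ again: taken
R6=3-4=-1
R6=(-1)|1=-1
R3=8+3=11
CMP R3, 20  (cmp 11,20)
JNZ again: taken
R6=(-1)-4=-5
R6=(-5)|1=-5
R3=11+3=14
CMP R3, 20  (cmp 14,20)
JNZ again: taken
R6=(-5)-4=-9
R6=(-9)|1=-9
R3=14+3=17
CMP R3, 20  (cmp 17,20)
JNZ again: taken
R6=(-9)-4=-13
R6=(-13)|1=-13
R3=17+3=20
CMP R3, 20  (cmp 20,20)
JNZ again: not taken
halt.

-13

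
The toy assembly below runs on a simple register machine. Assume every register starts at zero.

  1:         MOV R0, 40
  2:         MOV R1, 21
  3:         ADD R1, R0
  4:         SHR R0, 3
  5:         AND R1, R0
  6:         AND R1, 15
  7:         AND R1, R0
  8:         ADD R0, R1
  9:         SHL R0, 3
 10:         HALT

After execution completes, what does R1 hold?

5

R0=40
R1=21
R1=21+40=61
R0=40>>3=5
R1=61&5=5
R1=5&15=5
R1=5&5=5
R0=5+5=10
R0=10<<3=80
halt.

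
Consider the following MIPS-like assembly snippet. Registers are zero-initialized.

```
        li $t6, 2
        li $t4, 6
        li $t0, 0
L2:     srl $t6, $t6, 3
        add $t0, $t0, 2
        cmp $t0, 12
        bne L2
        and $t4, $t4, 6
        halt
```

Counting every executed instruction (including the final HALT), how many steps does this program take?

$t6=2
$t4=6
$t0=0
$t6=2>>3=0
$t0=0+2=2
cmp $t0, 12  (cmp 2,12)
bne L2: taken
$t6=0>>3=0
$t0=2+2=4
cmp $t0, 12  (cmp 4,12)
bne L2: taken
$t6=0>>3=0
$t0=4+2=6
cmp $t0, 12  (cmp 6,12)
bne L2: taken
$t6=0>>3=0
$t0=6+2=8
cmp $t0, 12  (cmp 8,12)
bne L2: taken
$t6=0>>3=0
$t0=8+2=10
cmp $t0, 12  (cmp 10,12)
bne L2: taken
$t6=0>>3=0
$t0=10+2=12
cmp $t0, 12  (cmp 12,12)
bne L2: not taken
$t4=6&6=6
halt.
Total executed instructions: 29.

29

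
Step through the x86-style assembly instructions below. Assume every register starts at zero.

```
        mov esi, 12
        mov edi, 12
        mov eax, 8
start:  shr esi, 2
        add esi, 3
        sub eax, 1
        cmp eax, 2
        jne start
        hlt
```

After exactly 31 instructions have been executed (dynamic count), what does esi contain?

after mov esi, 12: esi=12
after mov edi, 12: edi=12
after mov eax, 8: eax=8
after shr esi, 2: esi=12>>2=3
after add esi, 3: esi=3+3=6
after sub eax, 1: eax=8-1=7
cmp eax, 2  (cmp 7,2)
jne start: taken
after shr esi, 2: esi=6>>2=1
after add esi, 3: esi=1+3=4
after sub eax, 1: eax=7-1=6
cmp eax, 2  (cmp 6,2)
jne start: taken
after shr esi, 2: esi=4>>2=1
after add esi, 3: esi=1+3=4
after sub eax, 1: eax=6-1=5
cmp eax, 2  (cmp 5,2)
jne start: taken
after shr esi, 2: esi=4>>2=1
after add esi, 3: esi=1+3=4
after sub eax, 1: eax=5-1=4
cmp eax, 2  (cmp 4,2)
jne start: taken
after shr esi, 2: esi=4>>2=1
after add esi, 3: esi=1+3=4
after sub eax, 1: eax=4-1=3
cmp eax, 2  (cmp 3,2)
jne start: taken
after shr esi, 2: esi=4>>2=1
after add esi, 3: esi=1+3=4
after sub eax, 1: eax=3-1=2
After step 31: esi = 4.

4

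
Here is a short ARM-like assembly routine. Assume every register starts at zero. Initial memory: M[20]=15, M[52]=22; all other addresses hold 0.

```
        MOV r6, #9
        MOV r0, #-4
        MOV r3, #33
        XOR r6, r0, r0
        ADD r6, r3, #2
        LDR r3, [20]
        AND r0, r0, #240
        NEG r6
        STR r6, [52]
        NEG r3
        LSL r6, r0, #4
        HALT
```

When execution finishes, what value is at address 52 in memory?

after MOV r6, #9: r6=9
after MOV r0, #-4: r0=-4
after MOV r3, #33: r3=33
after XOR r6, r0, r0: r6=(-4)^(-4)=0
after ADD r6, r3, #2: r6=33+2=35
after LDR r3, [20]: r3=M[20]=15
after AND r0, r0, #240: r0=(-4)&240=240
after NEG r6: r6=-(35)=-35
STR r6, [52] → M[52]=-35
after NEG r3: r3=-(15)=-15
after LSL r6, r0, #4: r6=240<<4=3840
halt.

-35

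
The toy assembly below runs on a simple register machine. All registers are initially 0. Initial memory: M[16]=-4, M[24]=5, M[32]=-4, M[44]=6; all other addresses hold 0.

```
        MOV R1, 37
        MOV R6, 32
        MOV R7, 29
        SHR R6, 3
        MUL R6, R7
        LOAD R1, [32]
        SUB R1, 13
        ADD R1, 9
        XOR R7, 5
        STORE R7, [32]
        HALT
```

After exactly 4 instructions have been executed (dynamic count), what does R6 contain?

4

R1=37
R6=32
R7=29
R6=32>>3=4
After step 4: R6 = 4.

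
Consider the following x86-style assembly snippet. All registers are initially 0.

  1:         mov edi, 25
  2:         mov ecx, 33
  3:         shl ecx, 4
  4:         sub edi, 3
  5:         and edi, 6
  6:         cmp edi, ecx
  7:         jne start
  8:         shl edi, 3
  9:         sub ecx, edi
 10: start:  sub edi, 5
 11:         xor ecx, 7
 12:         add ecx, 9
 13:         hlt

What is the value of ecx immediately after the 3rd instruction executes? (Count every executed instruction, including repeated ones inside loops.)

after mov edi, 25: edi=25
after mov ecx, 33: ecx=33
after shl ecx, 4: ecx=33<<4=528
After step 3: ecx = 528.

528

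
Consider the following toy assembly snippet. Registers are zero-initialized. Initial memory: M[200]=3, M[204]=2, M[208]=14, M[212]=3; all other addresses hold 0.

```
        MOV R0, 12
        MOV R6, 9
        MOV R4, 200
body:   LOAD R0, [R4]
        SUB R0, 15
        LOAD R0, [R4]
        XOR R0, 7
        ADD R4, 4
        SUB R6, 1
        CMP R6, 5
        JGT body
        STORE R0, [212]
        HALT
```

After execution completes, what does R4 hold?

MOV R0, 12 → R0=12
MOV R6, 9 → R6=9
MOV R4, 200 → R4=200
LOAD R0, [R4] → R0=M[200]=3
SUB R0, 15 → R0=3-15=-12
LOAD R0, [R4] → R0=M[200]=3
XOR R0, 7 → R0=3^7=4
ADD R4, 4 → R4=200+4=204
SUB R6, 1 → R6=9-1=8
CMP R6, 5  (cmp 8,5)
JGT body: taken
LOAD R0, [R4] → R0=M[204]=2
SUB R0, 15 → R0=2-15=-13
LOAD R0, [R4] → R0=M[204]=2
XOR R0, 7 → R0=2^7=5
ADD R4, 4 → R4=204+4=208
SUB R6, 1 → R6=8-1=7
CMP R6, 5  (cmp 7,5)
JGT body: taken
LOAD R0, [R4] → R0=M[208]=14
SUB R0, 15 → R0=14-15=-1
LOAD R0, [R4] → R0=M[208]=14
XOR R0, 7 → R0=14^7=9
ADD R4, 4 → R4=208+4=212
SUB R6, 1 → R6=7-1=6
CMP R6, 5  (cmp 6,5)
JGT body: taken
LOAD R0, [R4] → R0=M[212]=3
SUB R0, 15 → R0=3-15=-12
LOAD R0, [R4] → R0=M[212]=3
XOR R0, 7 → R0=3^7=4
ADD R4, 4 → R4=212+4=216
SUB R6, 1 → R6=6-1=5
CMP R6, 5  (cmp 5,5)
JGT body: not taken
STORE R0, [212] → M[212]=4
halt.

216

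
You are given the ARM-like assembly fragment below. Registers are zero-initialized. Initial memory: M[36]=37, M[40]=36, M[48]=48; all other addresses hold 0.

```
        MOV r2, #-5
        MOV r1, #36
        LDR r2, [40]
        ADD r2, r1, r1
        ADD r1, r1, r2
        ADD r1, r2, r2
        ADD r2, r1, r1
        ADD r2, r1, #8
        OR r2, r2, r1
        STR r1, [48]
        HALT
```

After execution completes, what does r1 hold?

144

MOV r2, #-5 → r2=-5
MOV r1, #36 → r1=36
LDR r2, [40] → r2=M[40]=36
ADD r2, r1, r1 → r2=36+36=72
ADD r1, r1, r2 → r1=36+72=108
ADD r1, r2, r2 → r1=72+72=144
ADD r2, r1, r1 → r2=144+144=288
ADD r2, r1, #8 → r2=144+8=152
OR r2, r2, r1 → r2=152|144=152
STR r1, [48] → M[48]=144
halt.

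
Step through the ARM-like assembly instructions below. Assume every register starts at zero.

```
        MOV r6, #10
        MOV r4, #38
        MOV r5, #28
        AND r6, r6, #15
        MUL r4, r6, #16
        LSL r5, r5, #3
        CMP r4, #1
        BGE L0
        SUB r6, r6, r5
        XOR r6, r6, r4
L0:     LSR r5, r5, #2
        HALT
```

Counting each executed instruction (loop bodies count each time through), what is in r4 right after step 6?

160

MOV r6, #10 → r6=10
MOV r4, #38 → r4=38
MOV r5, #28 → r5=28
AND r6, r6, #15 → r6=10&15=10
MUL r4, r6, #16 → r4=10*16=160
LSL r5, r5, #3 → r5=28<<3=224
After step 6: r4 = 160.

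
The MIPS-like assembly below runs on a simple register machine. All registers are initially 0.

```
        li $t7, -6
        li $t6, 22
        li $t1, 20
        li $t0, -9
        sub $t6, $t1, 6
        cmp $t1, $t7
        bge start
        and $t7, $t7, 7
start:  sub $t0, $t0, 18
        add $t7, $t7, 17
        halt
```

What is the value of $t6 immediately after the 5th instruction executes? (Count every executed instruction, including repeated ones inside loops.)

14

after li $t7, -6: $t7=-6
after li $t6, 22: $t6=22
after li $t1, 20: $t1=20
after li $t0, -9: $t0=-9
after sub $t6, $t1, 6: $t6=20-6=14
After step 5: $t6 = 14.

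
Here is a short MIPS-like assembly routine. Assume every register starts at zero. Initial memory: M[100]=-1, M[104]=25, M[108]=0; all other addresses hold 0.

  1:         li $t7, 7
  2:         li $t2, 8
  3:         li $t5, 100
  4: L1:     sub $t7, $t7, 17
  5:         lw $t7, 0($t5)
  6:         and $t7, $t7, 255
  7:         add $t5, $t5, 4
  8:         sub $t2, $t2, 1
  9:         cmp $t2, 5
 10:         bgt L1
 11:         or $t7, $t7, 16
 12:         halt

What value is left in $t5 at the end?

li $t7, 7 → $t7=7
li $t2, 8 → $t2=8
li $t5, 100 → $t5=100
sub $t7, $t7, 17 → $t7=7-17=-10
lw $t7, 0($t5) → $t7=M[100]=-1
and $t7, $t7, 255 → $t7=(-1)&255=255
add $t5, $t5, 4 → $t5=100+4=104
sub $t2, $t2, 1 → $t2=8-1=7
cmp $t2, 5  (cmp 7,5)
bgt L1: taken
sub $t7, $t7, 17 → $t7=255-17=238
lw $t7, 0($t5) → $t7=M[104]=25
and $t7, $t7, 255 → $t7=25&255=25
add $t5, $t5, 4 → $t5=104+4=108
sub $t2, $t2, 1 → $t2=7-1=6
cmp $t2, 5  (cmp 6,5)
bgt L1: taken
sub $t7, $t7, 17 → $t7=25-17=8
lw $t7, 0($t5) → $t7=M[108]=0
and $t7, $t7, 255 → $t7=0&255=0
add $t5, $t5, 4 → $t5=108+4=112
sub $t2, $t2, 1 → $t2=6-1=5
cmp $t2, 5  (cmp 5,5)
bgt L1: not taken
or $t7, $t7, 16 → $t7=0|16=16
halt.

112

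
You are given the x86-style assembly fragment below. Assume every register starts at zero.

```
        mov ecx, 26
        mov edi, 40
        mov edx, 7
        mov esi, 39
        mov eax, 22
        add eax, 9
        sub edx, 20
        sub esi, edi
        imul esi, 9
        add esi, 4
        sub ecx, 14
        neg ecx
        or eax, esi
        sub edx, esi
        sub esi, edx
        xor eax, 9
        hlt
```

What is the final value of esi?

after mov ecx, 26: ecx=26
after mov edi, 40: edi=40
after mov edx, 7: edx=7
after mov esi, 39: esi=39
after mov eax, 22: eax=22
after add eax, 9: eax=22+9=31
after sub edx, 20: edx=7-20=-13
after sub esi, edi: esi=39-40=-1
after imul esi, 9: esi=(-1)*9=-9
after add esi, 4: esi=(-9)+4=-5
after sub ecx, 14: ecx=26-14=12
after neg ecx: ecx=-(12)=-12
after or eax, esi: eax=31|(-5)=-1
after sub edx, esi: edx=(-13)-(-5)=-8
after sub esi, edx: esi=(-5)-(-8)=3
after xor eax, 9: eax=(-1)^9=-10
halt.

3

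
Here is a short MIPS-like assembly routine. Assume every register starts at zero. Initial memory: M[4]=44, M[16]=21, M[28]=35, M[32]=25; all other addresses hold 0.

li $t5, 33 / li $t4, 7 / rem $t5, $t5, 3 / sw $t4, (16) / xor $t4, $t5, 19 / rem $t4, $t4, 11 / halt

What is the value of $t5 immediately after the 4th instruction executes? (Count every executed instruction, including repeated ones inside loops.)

0

li $t5, 33 → $t5=33
li $t4, 7 → $t4=7
rem $t5, $t5, 3 → $t5=33%3=0
sw $t4, (16) → M[16]=7
After step 4: $t5 = 0.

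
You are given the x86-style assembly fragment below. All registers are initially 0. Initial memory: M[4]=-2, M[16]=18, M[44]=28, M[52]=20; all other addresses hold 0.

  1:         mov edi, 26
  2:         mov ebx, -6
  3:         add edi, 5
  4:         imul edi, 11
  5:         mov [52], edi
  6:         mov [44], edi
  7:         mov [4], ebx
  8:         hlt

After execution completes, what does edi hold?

mov edi, 26 → edi=26
mov ebx, -6 → ebx=-6
add edi, 5 → edi=26+5=31
imul edi, 11 → edi=31*11=341
mov [52], edi → M[52]=341
mov [44], edi → M[44]=341
mov [4], ebx → M[4]=-6
halt.

341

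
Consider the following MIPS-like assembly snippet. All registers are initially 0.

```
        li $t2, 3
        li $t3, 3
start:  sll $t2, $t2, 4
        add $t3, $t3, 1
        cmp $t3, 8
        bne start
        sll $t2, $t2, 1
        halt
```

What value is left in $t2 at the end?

6291456

$t2=3
$t3=3
$t2=3<<4=48
$t3=3+1=4
cmp $t3, 8  (cmp 4,8)
bne start: taken
$t2=48<<4=768
$t3=4+1=5
cmp $t3, 8  (cmp 5,8)
bne start: taken
$t2=768<<4=12288
$t3=5+1=6
cmp $t3, 8  (cmp 6,8)
bne start: taken
$t2=12288<<4=196608
$t3=6+1=7
cmp $t3, 8  (cmp 7,8)
bne start: taken
$t2=196608<<4=3145728
$t3=7+1=8
cmp $t3, 8  (cmp 8,8)
bne start: not taken
$t2=3145728<<1=6291456
halt.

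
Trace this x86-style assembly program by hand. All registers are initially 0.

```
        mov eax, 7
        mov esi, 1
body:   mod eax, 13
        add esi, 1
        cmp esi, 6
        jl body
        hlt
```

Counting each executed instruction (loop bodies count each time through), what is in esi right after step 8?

3

eax=7
esi=1
eax=7%13=7
esi=1+1=2
cmp esi, 6  (cmp 2,6)
jl body: taken
eax=7%13=7
esi=2+1=3
After step 8: esi = 3.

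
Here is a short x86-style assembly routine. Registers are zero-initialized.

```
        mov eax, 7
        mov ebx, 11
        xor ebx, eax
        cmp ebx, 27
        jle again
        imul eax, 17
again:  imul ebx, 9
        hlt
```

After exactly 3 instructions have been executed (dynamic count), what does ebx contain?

12

after mov eax, 7: eax=7
after mov ebx, 11: ebx=11
after xor ebx, eax: ebx=11^7=12
After step 3: ebx = 12.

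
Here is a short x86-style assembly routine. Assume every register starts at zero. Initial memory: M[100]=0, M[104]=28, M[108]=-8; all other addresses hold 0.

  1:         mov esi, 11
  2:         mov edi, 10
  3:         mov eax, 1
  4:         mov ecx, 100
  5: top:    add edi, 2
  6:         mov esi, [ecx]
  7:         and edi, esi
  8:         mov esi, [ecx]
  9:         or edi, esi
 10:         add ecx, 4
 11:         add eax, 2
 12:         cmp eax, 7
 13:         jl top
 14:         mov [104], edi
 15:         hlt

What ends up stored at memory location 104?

mov esi, 11 → esi=11
mov edi, 10 → edi=10
mov eax, 1 → eax=1
mov ecx, 100 → ecx=100
add edi, 2 → edi=10+2=12
mov esi, [ecx] → esi=M[100]=0
and edi, esi → edi=12&0=0
mov esi, [ecx] → esi=M[100]=0
or edi, esi → edi=0|0=0
add ecx, 4 → ecx=100+4=104
add eax, 2 → eax=1+2=3
cmp eax, 7  (cmp 3,7)
jl top: taken
add edi, 2 → edi=0+2=2
mov esi, [ecx] → esi=M[104]=28
and edi, esi → edi=2&28=0
mov esi, [ecx] → esi=M[104]=28
or edi, esi → edi=0|28=28
add ecx, 4 → ecx=104+4=108
add eax, 2 → eax=3+2=5
cmp eax, 7  (cmp 5,7)
jl top: taken
add edi, 2 → edi=28+2=30
mov esi, [ecx] → esi=M[108]=-8
and edi, esi → edi=30&(-8)=24
mov esi, [ecx] → esi=M[108]=-8
or edi, esi → edi=24|(-8)=-8
add ecx, 4 → ecx=108+4=112
add eax, 2 → eax=5+2=7
cmp eax, 7  (cmp 7,7)
jl top: not taken
mov [104], edi → M[104]=-8
halt.

-8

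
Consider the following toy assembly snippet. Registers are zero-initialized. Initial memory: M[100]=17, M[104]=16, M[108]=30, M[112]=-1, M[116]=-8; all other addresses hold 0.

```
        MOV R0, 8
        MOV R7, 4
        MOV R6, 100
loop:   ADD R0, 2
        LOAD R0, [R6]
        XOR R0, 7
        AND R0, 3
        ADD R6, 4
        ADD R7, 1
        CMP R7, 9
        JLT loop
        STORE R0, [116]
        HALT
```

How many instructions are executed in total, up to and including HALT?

45

after MOV R0, 8: R0=8
after MOV R7, 4: R7=4
after MOV R6, 100: R6=100
after ADD R0, 2: R0=8+2=10
after LOAD R0, [R6]: R0=M[100]=17
after XOR R0, 7: R0=17^7=22
after AND R0, 3: R0=22&3=2
after ADD R6, 4: R6=100+4=104
after ADD R7, 1: R7=4+1=5
CMP R7, 9  (cmp 5,9)
JLT loop: taken
after ADD R0, 2: R0=2+2=4
after LOAD R0, [R6]: R0=M[104]=16
after XOR R0, 7: R0=16^7=23
after AND R0, 3: R0=23&3=3
after ADD R6, 4: R6=104+4=108
after ADD R7, 1: R7=5+1=6
CMP R7, 9  (cmp 6,9)
JLT loop: taken
after ADD R0, 2: R0=3+2=5
after LOAD R0, [R6]: R0=M[108]=30
after XOR R0, 7: R0=30^7=25
after AND R0, 3: R0=25&3=1
after ADD R6, 4: R6=108+4=112
after ADD R7, 1: R7=6+1=7
CMP R7, 9  (cmp 7,9)
JLT loop: taken
after ADD R0, 2: R0=1+2=3
after LOAD R0, [R6]: R0=M[112]=-1
after XOR R0, 7: R0=(-1)^7=-8
after AND R0, 3: R0=(-8)&3=0
after ADD R6, 4: R6=112+4=116
after ADD R7, 1: R7=7+1=8
CMP R7, 9  (cmp 8,9)
JLT loop: taken
after ADD R0, 2: R0=0+2=2
after LOAD R0, [R6]: R0=M[116]=-8
after XOR R0, 7: R0=(-8)^7=-1
after AND R0, 3: R0=(-1)&3=3
after ADD R6, 4: R6=116+4=120
after ADD R7, 1: R7=8+1=9
CMP R7, 9  (cmp 9,9)
JLT loop: not taken
STORE R0, [116] → M[116]=3
halt.
Total executed instructions: 45.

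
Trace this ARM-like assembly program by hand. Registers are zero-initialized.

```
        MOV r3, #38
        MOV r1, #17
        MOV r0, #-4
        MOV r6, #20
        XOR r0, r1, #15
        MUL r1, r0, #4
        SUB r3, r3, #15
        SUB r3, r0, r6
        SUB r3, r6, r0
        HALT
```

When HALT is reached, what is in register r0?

MOV r3, #38 → r3=38
MOV r1, #17 → r1=17
MOV r0, #-4 → r0=-4
MOV r6, #20 → r6=20
XOR r0, r1, #15 → r0=17^15=30
MUL r1, r0, #4 → r1=30*4=120
SUB r3, r3, #15 → r3=38-15=23
SUB r3, r0, r6 → r3=30-20=10
SUB r3, r6, r0 → r3=20-30=-10
halt.

30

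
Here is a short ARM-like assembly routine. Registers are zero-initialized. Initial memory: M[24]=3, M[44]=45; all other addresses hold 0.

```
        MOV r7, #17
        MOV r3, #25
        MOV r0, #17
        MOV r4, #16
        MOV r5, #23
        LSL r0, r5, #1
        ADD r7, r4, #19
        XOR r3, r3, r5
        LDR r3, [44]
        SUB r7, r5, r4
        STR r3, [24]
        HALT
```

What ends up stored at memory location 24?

r7=17
r3=25
r0=17
r4=16
r5=23
r0=23<<1=46
r7=16+19=35
r3=25^23=14
r3=M[44]=45
r7=23-16=7
STR r3, [24] → M[24]=45
halt.

45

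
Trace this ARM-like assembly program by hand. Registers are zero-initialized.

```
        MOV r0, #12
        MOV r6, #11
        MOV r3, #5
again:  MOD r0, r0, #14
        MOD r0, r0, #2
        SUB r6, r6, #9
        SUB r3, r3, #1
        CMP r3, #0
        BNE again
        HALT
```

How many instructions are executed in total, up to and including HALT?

MOV r0, #12 → r0=12
MOV r6, #11 → r6=11
MOV r3, #5 → r3=5
MOD r0, r0, #14 → r0=12%14=12
MOD r0, r0, #2 → r0=12%2=0
SUB r6, r6, #9 → r6=11-9=2
SUB r3, r3, #1 → r3=5-1=4
CMP r3, #0  (cmp 4,0)
BNE again: taken
MOD r0, r0, #14 → r0=0%14=0
MOD r0, r0, #2 → r0=0%2=0
SUB r6, r6, #9 → r6=2-9=-7
SUB r3, r3, #1 → r3=4-1=3
CMP r3, #0  (cmp 3,0)
BNE again: taken
MOD r0, r0, #14 → r0=0%14=0
MOD r0, r0, #2 → r0=0%2=0
SUB r6, r6, #9 → r6=(-7)-9=-16
SUB r3, r3, #1 → r3=3-1=2
CMP r3, #0  (cmp 2,0)
BNE again: taken
MOD r0, r0, #14 → r0=0%14=0
MOD r0, r0, #2 → r0=0%2=0
SUB r6, r6, #9 → r6=(-16)-9=-25
SUB r3, r3, #1 → r3=2-1=1
CMP r3, #0  (cmp 1,0)
BNE again: taken
MOD r0, r0, #14 → r0=0%14=0
MOD r0, r0, #2 → r0=0%2=0
SUB r6, r6, #9 → r6=(-25)-9=-34
SUB r3, r3, #1 → r3=1-1=0
CMP r3, #0  (cmp 0,0)
BNE again: not taken
halt.
Total executed instructions: 34.

34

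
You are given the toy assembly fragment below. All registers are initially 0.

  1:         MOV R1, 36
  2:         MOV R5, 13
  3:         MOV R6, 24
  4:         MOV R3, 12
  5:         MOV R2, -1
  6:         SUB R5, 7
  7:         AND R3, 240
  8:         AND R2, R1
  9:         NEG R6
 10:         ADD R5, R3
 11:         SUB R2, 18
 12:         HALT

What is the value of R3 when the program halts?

after MOV R1, 36: R1=36
after MOV R5, 13: R5=13
after MOV R6, 24: R6=24
after MOV R3, 12: R3=12
after MOV R2, -1: R2=-1
after SUB R5, 7: R5=13-7=6
after AND R3, 240: R3=12&240=0
after AND R2, R1: R2=(-1)&36=36
after NEG R6: R6=-(24)=-24
after ADD R5, R3: R5=6+0=6
after SUB R2, 18: R2=36-18=18
halt.

0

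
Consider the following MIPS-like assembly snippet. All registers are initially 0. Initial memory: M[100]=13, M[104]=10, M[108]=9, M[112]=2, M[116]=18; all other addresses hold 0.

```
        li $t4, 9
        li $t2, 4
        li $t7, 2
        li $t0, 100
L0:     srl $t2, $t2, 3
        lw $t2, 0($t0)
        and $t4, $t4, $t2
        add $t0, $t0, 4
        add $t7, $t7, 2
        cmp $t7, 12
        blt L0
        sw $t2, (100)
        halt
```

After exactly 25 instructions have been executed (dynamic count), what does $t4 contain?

li $t4, 9 → $t4=9
li $t2, 4 → $t2=4
li $t7, 2 → $t7=2
li $t0, 100 → $t0=100
srl $t2, $t2, 3 → $t2=4>>3=0
lw $t2, 0($t0) → $t2=M[100]=13
and $t4, $t4, $t2 → $t4=9&13=9
add $t0, $t0, 4 → $t0=100+4=104
add $t7, $t7, 2 → $t7=2+2=4
cmp $t7, 12  (cmp 4,12)
blt L0: taken
srl $t2, $t2, 3 → $t2=13>>3=1
lw $t2, 0($t0) → $t2=M[104]=10
and $t4, $t4, $t2 → $t4=9&10=8
add $t0, $t0, 4 → $t0=104+4=108
add $t7, $t7, 2 → $t7=4+2=6
cmp $t7, 12  (cmp 6,12)
blt L0: taken
srl $t2, $t2, 3 → $t2=10>>3=1
lw $t2, 0($t0) → $t2=M[108]=9
and $t4, $t4, $t2 → $t4=8&9=8
add $t0, $t0, 4 → $t0=108+4=112
add $t7, $t7, 2 → $t7=6+2=8
cmp $t7, 12  (cmp 8,12)
blt L0: taken
After step 25: $t4 = 8.

8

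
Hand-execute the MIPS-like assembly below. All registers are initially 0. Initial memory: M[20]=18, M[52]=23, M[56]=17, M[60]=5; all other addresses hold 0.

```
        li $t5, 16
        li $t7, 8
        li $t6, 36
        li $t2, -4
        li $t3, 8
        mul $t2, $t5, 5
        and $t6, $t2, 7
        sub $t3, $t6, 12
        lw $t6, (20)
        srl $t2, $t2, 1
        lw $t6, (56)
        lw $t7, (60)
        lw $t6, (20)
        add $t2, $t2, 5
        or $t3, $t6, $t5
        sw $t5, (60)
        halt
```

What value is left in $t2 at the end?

45

$t5=16
$t7=8
$t6=36
$t2=-4
$t3=8
$t2=16*5=80
$t6=80&7=0
$t3=0-12=-12
$t6=M[20]=18
$t2=80>>1=40
$t6=M[56]=17
$t7=M[60]=5
$t6=M[20]=18
$t2=40+5=45
$t3=18|16=18
sw $t5, (60) → M[60]=16
halt.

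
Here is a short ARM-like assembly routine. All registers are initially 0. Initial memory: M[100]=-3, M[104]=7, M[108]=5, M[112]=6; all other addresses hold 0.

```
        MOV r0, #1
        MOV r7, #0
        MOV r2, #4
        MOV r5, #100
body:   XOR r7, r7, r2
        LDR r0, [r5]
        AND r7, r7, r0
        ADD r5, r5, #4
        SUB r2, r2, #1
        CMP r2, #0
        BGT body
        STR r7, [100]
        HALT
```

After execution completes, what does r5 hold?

r0=1
r7=0
r2=4
r5=100
r7=0^4=4
r0=M[100]=-3
r7=4&(-3)=4
r5=100+4=104
r2=4-1=3
CMP r2, #0  (cmp 3,0)
BGT body: taken
r7=4^3=7
r0=M[104]=7
r7=7&7=7
r5=104+4=108
r2=3-1=2
CMP r2, #0  (cmp 2,0)
BGT body: taken
r7=7^2=5
r0=M[108]=5
r7=5&5=5
r5=108+4=112
r2=2-1=1
CMP r2, #0  (cmp 1,0)
BGT body: taken
r7=5^1=4
r0=M[112]=6
r7=4&6=4
r5=112+4=116
r2=1-1=0
CMP r2, #0  (cmp 0,0)
BGT body: not taken
STR r7, [100] → M[100]=4
halt.

116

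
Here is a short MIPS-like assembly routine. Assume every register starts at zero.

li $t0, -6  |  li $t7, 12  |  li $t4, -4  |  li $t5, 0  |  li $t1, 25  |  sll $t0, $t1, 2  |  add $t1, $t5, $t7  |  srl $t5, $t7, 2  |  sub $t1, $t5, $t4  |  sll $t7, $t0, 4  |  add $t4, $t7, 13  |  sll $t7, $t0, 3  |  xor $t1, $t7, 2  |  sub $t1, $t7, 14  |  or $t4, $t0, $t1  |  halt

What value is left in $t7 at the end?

800

after li $t0, -6: $t0=-6
after li $t7, 12: $t7=12
after li $t4, -4: $t4=-4
after li $t5, 0: $t5=0
after li $t1, 25: $t1=25
after sll $t0, $t1, 2: $t0=25<<2=100
after add $t1, $t5, $t7: $t1=0+12=12
after srl $t5, $t7, 2: $t5=12>>2=3
after sub $t1, $t5, $t4: $t1=3-(-4)=7
after sll $t7, $t0, 4: $t7=100<<4=1600
after add $t4, $t7, 13: $t4=1600+13=1613
after sll $t7, $t0, 3: $t7=100<<3=800
after xor $t1, $t7, 2: $t1=800^2=802
after sub $t1, $t7, 14: $t1=800-14=786
after or $t4, $t0, $t1: $t4=100|786=886
halt.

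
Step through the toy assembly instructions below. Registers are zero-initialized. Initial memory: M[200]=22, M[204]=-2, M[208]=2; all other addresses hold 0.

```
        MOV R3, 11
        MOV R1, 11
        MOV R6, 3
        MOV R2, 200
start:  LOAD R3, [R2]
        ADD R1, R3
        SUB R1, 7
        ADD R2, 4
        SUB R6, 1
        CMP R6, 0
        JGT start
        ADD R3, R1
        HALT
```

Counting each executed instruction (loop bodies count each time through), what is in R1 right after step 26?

12

R3=11
R1=11
R6=3
R2=200
R3=M[200]=22
R1=11+22=33
R1=33-7=26
R2=200+4=204
R6=3-1=2
CMP R6, 0  (cmp 2,0)
JGT start: taken
R3=M[204]=-2
R1=26+(-2)=24
R1=24-7=17
R2=204+4=208
R6=2-1=1
CMP R6, 0  (cmp 1,0)
JGT start: taken
R3=M[208]=2
R1=17+2=19
R1=19-7=12
R2=208+4=212
R6=1-1=0
CMP R6, 0  (cmp 0,0)
JGT start: not taken
R3=2+12=14
After step 26: R1 = 12.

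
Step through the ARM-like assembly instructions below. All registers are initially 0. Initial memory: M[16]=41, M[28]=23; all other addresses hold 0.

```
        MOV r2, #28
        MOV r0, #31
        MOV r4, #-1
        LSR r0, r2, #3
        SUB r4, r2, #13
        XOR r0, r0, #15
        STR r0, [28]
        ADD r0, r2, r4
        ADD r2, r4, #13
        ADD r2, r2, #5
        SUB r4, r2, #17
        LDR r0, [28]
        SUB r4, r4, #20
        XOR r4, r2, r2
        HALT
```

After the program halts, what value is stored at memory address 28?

12

MOV r2, #28 → r2=28
MOV r0, #31 → r0=31
MOV r4, #-1 → r4=-1
LSR r0, r2, #3 → r0=28>>3=3
SUB r4, r2, #13 → r4=28-13=15
XOR r0, r0, #15 → r0=3^15=12
STR r0, [28] → M[28]=12
ADD r0, r2, r4 → r0=28+15=43
ADD r2, r4, #13 → r2=15+13=28
ADD r2, r2, #5 → r2=28+5=33
SUB r4, r2, #17 → r4=33-17=16
LDR r0, [28] → r0=M[28]=12
SUB r4, r4, #20 → r4=16-20=-4
XOR r4, r2, r2 → r4=33^33=0
halt.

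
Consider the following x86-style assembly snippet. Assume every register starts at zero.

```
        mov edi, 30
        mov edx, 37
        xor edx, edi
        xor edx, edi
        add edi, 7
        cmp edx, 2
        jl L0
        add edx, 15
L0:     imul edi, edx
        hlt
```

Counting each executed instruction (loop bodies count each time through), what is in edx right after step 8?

52

after mov edi, 30: edi=30
after mov edx, 37: edx=37
after xor edx, edi: edx=37^30=59
after xor edx, edi: edx=59^30=37
after add edi, 7: edi=30+7=37
cmp edx, 2  (cmp 37,2)
jl L0: not taken
after add edx, 15: edx=37+15=52
After step 8: edx = 52.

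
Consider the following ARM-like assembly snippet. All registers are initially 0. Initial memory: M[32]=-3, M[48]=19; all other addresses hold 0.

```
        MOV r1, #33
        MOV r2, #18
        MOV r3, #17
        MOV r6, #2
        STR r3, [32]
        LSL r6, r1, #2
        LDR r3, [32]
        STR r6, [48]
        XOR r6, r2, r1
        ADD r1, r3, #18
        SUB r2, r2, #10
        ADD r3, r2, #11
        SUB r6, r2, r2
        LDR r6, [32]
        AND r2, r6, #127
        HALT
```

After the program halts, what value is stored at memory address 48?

132

MOV r1, #33 → r1=33
MOV r2, #18 → r2=18
MOV r3, #17 → r3=17
MOV r6, #2 → r6=2
STR r3, [32] → M[32]=17
LSL r6, r1, #2 → r6=33<<2=132
LDR r3, [32] → r3=M[32]=17
STR r6, [48] → M[48]=132
XOR r6, r2, r1 → r6=18^33=51
ADD r1, r3, #18 → r1=17+18=35
SUB r2, r2, #10 → r2=18-10=8
ADD r3, r2, #11 → r3=8+11=19
SUB r6, r2, r2 → r6=8-8=0
LDR r6, [32] → r6=M[32]=17
AND r2, r6, #127 → r2=17&127=17
halt.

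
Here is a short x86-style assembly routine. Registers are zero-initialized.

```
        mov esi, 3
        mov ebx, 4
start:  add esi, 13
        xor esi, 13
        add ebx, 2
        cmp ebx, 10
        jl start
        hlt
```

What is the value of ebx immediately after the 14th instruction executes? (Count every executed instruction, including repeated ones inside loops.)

esi=3
ebx=4
esi=3+13=16
esi=16^13=29
ebx=4+2=6
cmp ebx, 10  (cmp 6,10)
jl start: taken
esi=29+13=42
esi=42^13=39
ebx=6+2=8
cmp ebx, 10  (cmp 8,10)
jl start: taken
esi=39+13=52
esi=52^13=57
After step 14: ebx = 8.

8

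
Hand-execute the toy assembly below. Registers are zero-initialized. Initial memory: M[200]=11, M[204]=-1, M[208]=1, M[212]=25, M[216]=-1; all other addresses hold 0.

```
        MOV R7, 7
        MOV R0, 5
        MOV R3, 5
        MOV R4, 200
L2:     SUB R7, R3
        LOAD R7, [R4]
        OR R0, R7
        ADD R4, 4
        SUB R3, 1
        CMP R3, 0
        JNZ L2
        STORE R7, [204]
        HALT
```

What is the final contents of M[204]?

after MOV R7, 7: R7=7
after MOV R0, 5: R0=5
after MOV R3, 5: R3=5
after MOV R4, 200: R4=200
after SUB R7, R3: R7=7-5=2
after LOAD R7, [R4]: R7=M[200]=11
after OR R0, R7: R0=5|11=15
after ADD R4, 4: R4=200+4=204
after SUB R3, 1: R3=5-1=4
CMP R3, 0  (cmp 4,0)
JNZ L2: taken
after SUB R7, R3: R7=11-4=7
after LOAD R7, [R4]: R7=M[204]=-1
after OR R0, R7: R0=15|(-1)=-1
after ADD R4, 4: R4=204+4=208
after SUB R3, 1: R3=4-1=3
CMP R3, 0  (cmp 3,0)
JNZ L2: taken
after SUB R7, R3: R7=(-1)-3=-4
after LOAD R7, [R4]: R7=M[208]=1
after OR R0, R7: R0=(-1)|1=-1
after ADD R4, 4: R4=208+4=212
after SUB R3, 1: R3=3-1=2
CMP R3, 0  (cmp 2,0)
JNZ L2: taken
after SUB R7, R3: R7=1-2=-1
after LOAD R7, [R4]: R7=M[212]=25
after OR R0, R7: R0=(-1)|25=-1
after ADD R4, 4: R4=212+4=216
after SUB R3, 1: R3=2-1=1
CMP R3, 0  (cmp 1,0)
JNZ L2: taken
after SUB R7, R3: R7=25-1=24
after LOAD R7, [R4]: R7=M[216]=-1
after OR R0, R7: R0=(-1)|(-1)=-1
after ADD R4, 4: R4=216+4=220
after SUB R3, 1: R3=1-1=0
CMP R3, 0  (cmp 0,0)
JNZ L2: not taken
STORE R7, [204] → M[204]=-1
halt.

-1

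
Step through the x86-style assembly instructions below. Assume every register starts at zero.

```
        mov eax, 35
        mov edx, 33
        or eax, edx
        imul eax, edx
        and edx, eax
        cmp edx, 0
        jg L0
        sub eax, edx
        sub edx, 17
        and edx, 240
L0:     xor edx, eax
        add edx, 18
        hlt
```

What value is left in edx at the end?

mov eax, 35 → eax=35
mov edx, 33 → edx=33
or eax, edx → eax=35|33=35
imul eax, edx → eax=35*33=1155
and edx, eax → edx=33&1155=1
cmp edx, 0  (cmp 1,0)
jg L0: taken
xor edx, eax → edx=1^1155=1154
add edx, 18 → edx=1154+18=1172
halt.

1172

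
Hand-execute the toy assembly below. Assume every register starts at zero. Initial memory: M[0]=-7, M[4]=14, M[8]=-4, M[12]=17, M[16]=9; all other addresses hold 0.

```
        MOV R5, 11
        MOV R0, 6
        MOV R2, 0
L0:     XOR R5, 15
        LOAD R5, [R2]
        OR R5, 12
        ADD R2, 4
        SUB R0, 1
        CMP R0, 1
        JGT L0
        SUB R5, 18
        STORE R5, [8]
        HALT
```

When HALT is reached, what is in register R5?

-5

after MOV R5, 11: R5=11
after MOV R0, 6: R0=6
after MOV R2, 0: R2=0
after XOR R5, 15: R5=11^15=4
after LOAD R5, [R2]: R5=M[0]=-7
after OR R5, 12: R5=(-7)|12=-3
after ADD R2, 4: R2=0+4=4
after SUB R0, 1: R0=6-1=5
CMP R0, 1  (cmp 5,1)
JGT L0: taken
after XOR R5, 15: R5=(-3)^15=-14
after LOAD R5, [R2]: R5=M[4]=14
after OR R5, 12: R5=14|12=14
after ADD R2, 4: R2=4+4=8
after SUB R0, 1: R0=5-1=4
CMP R0, 1  (cmp 4,1)
JGT L0: taken
after XOR R5, 15: R5=14^15=1
after LOAD R5, [R2]: R5=M[8]=-4
after OR R5, 12: R5=(-4)|12=-4
after ADD R2, 4: R2=8+4=12
after SUB R0, 1: R0=4-1=3
CMP R0, 1  (cmp 3,1)
JGT L0: taken
after XOR R5, 15: R5=(-4)^15=-13
after LOAD R5, [R2]: R5=M[12]=17
after OR R5, 12: R5=17|12=29
after ADD R2, 4: R2=12+4=16
after SUB R0, 1: R0=3-1=2
CMP R0, 1  (cmp 2,1)
JGT L0: taken
after XOR R5, 15: R5=29^15=18
after LOAD R5, [R2]: R5=M[16]=9
after OR R5, 12: R5=9|12=13
after ADD R2, 4: R2=16+4=20
after SUB R0, 1: R0=2-1=1
CMP R0, 1  (cmp 1,1)
JGT L0: not taken
after SUB R5, 18: R5=13-18=-5
STORE R5, [8] → M[8]=-5
halt.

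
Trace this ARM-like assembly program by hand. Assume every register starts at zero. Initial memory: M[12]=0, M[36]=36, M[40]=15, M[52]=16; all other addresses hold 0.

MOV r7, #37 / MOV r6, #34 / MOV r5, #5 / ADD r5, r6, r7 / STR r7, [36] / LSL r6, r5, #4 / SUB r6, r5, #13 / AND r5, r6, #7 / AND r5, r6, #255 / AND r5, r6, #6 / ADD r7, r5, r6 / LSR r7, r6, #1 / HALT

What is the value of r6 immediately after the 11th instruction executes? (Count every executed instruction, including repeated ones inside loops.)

after MOV r7, #37: r7=37
after MOV r6, #34: r6=34
after MOV r5, #5: r5=5
after ADD r5, r6, r7: r5=34+37=71
STR r7, [36] → M[36]=37
after LSL r6, r5, #4: r6=71<<4=1136
after SUB r6, r5, #13: r6=71-13=58
after AND r5, r6, #7: r5=58&7=2
after AND r5, r6, #255: r5=58&255=58
after AND r5, r6, #6: r5=58&6=2
after ADD r7, r5, r6: r7=2+58=60
After step 11: r6 = 58.

58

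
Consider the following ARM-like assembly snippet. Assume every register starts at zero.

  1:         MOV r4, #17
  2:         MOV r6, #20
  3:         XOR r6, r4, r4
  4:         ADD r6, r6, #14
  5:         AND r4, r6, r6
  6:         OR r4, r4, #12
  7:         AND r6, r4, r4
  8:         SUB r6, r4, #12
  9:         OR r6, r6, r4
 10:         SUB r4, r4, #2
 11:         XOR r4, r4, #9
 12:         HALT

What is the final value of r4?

5

after MOV r4, #17: r4=17
after MOV r6, #20: r6=20
after XOR r6, r4, r4: r6=17^17=0
after ADD r6, r6, #14: r6=0+14=14
after AND r4, r6, r6: r4=14&14=14
after OR r4, r4, #12: r4=14|12=14
after AND r6, r4, r4: r6=14&14=14
after SUB r6, r4, #12: r6=14-12=2
after OR r6, r6, r4: r6=2|14=14
after SUB r4, r4, #2: r4=14-2=12
after XOR r4, r4, #9: r4=12^9=5
halt.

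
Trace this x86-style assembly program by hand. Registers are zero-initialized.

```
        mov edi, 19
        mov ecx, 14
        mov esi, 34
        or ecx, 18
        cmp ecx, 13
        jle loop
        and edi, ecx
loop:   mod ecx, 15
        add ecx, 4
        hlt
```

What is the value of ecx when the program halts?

mov edi, 19 → edi=19
mov ecx, 14 → ecx=14
mov esi, 34 → esi=34
or ecx, 18 → ecx=14|18=30
cmp ecx, 13  (cmp 30,13)
jle loop: not taken
and edi, ecx → edi=19&30=18
mod ecx, 15 → ecx=30%15=0
add ecx, 4 → ecx=0+4=4
halt.

4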